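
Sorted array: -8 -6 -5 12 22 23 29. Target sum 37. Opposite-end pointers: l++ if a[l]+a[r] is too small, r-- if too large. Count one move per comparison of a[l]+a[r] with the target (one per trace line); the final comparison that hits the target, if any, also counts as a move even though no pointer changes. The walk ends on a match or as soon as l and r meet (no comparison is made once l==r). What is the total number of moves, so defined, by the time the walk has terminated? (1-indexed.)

l=1 r=7: -8+29=21 <37, l++
l=2 r=7: -6+29=23 <37, l++
l=3 r=7: -5+29=24 <37, l++
l=4 r=7: 12+29=41 >37, r--
l=4 r=6: 12+23=35 <37, l++
l=5 r=6: 22+23=45 >37, r--

6 moves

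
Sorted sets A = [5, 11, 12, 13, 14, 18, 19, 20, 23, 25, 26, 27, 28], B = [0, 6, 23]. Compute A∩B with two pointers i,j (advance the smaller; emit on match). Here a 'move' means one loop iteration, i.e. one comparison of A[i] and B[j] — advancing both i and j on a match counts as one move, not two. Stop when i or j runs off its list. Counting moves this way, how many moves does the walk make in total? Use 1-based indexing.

11 moves

i=1 j=1: 5>0, j++
i=1 j=2: 5<6, i++
i=2 j=2: 11>6, j++
i=2 j=3: 11<23, i++
i=3 j=3: 12<23, i++
i=4 j=3: 13<23, i++
i=5 j=3: 14<23, i++
i=6 j=3: 18<23, i++
i=7 j=3: 19<23, i++
i=8 j=3: 20<23, i++
i=9 j=3: 23==23 emit, i++,j++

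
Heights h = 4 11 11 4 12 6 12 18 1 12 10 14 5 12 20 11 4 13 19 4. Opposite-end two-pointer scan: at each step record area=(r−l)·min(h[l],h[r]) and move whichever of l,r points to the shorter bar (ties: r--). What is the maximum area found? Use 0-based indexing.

[0,19] min(4,4)*19=76 best=76 * → r--
[0,18] min(4,19)*18=72 best=76 → l++
[1,18] min(11,19)*17=187 best=187 * → l++
[2,18] min(11,19)*16=176 best=187 → l++
[3,18] min(4,19)*15=60 best=187 → l++
[4,18] min(12,19)*14=168 best=187 → l++
[5,18] min(6,19)*13=78 best=187 → l++
[6,18] min(12,19)*12=144 best=187 → l++
[7,18] min(18,19)*11=198 best=198 * → l++
[8,18] min(1,19)*10=10 best=198 → l++
[9,18] min(12,19)*9=108 best=198 → l++
[10,18] min(10,19)*8=80 best=198 → l++
[11,18] min(14,19)*7=98 best=198 → l++
[12,18] min(5,19)*6=30 best=198 → l++
[13,18] min(12,19)*5=60 best=198 → l++
[14,18] min(20,19)*4=76 best=198 → r--
[14,17] min(20,13)*3=39 best=198 → r--
[14,16] min(20,4)*2=8 best=198 → r--
[14,15] min(20,11)*1=11 best=198 → r--

max area = 198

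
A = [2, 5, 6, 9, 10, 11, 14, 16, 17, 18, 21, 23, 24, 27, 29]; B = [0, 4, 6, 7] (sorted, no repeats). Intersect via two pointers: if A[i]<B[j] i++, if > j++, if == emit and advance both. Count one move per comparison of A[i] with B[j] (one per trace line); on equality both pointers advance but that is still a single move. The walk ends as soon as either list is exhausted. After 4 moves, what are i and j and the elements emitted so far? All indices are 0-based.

i=2, j=2, emitted=[]

i=0 j=0: 2>0, j++
i=0 j=1: 2<4, i++
i=1 j=1: 5>4, j++
i=1 j=2: 5<6, i++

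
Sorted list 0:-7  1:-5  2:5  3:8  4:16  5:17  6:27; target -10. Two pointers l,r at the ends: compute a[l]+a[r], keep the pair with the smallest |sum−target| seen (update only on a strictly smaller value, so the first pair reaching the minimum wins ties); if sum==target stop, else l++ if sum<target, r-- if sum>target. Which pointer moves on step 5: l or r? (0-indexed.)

r

l=0 r=6: -7+27=20 d=30 *, r--
l=0 r=5: -7+17=10 d=20 *, r--
l=0 r=4: -7+16=9 d=19 *, r--
l=0 r=3: -7+8=1 d=11 *, r--
l=0 r=2: -7+5=-2 d=8 *, r--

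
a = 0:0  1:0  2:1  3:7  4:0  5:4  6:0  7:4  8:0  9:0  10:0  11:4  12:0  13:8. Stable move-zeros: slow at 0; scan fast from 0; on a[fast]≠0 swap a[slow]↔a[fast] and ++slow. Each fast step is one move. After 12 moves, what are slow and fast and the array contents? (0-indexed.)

slow=0 fast=0: a[fast]=0, fast++
slow=0 fast=1: a[fast]=0, fast++
slow=0 fast=2: a[fast]=1≠0 swap→a[0]=1, slow++,fast++
slow=1 fast=3: a[fast]=7≠0 swap→a[1]=7, slow++,fast++
slow=2 fast=4: a[fast]=0, fast++
slow=2 fast=5: a[fast]=4≠0 swap→a[2]=4, slow++,fast++
slow=3 fast=6: a[fast]=0, fast++
slow=3 fast=7: a[fast]=4≠0 swap→a[3]=4, slow++,fast++
slow=4 fast=8: a[fast]=0, fast++
slow=4 fast=9: a[fast]=0, fast++
slow=4 fast=10: a[fast]=0, fast++
slow=4 fast=11: a[fast]=4≠0 swap→a[4]=4, slow++,fast++

slow=5, fast=12, a=[1, 7, 4, 4, 4, 0, 0, 0, 0, 0, 0, 0, 0, 8]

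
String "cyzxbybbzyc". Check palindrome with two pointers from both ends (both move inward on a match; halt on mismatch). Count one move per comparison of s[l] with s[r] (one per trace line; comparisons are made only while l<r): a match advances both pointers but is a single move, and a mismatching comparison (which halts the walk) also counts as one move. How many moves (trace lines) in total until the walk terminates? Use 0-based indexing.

[0,10] 'c'=='c' → l++,r--
[1,9] 'y'=='y' → l++,r--
[2,8] 'z'=='z' → l++,r--
[3,7] 'x'!='b' → stop

4 moves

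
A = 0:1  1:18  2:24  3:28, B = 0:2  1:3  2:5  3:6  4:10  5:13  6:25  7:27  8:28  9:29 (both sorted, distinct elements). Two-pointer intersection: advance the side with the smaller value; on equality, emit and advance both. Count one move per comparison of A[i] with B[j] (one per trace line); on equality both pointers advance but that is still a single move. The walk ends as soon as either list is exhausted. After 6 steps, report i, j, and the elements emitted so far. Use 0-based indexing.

i=1, j=5, emitted=[]

[i=0,j=0] 1<2 → i++
[i=1,j=0] 18>2 → j++
[i=1,j=1] 18>3 → j++
[i=1,j=2] 18>5 → j++
[i=1,j=3] 18>6 → j++
[i=1,j=4] 18>10 → j++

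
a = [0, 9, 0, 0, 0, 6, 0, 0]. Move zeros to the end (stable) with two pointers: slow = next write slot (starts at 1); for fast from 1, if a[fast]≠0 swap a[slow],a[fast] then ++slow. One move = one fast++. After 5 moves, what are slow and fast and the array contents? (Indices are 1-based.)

slow=2, fast=6, a=[9, 0, 0, 0, 0, 6, 0, 0]

(s=1,f=1) a[fast]=0 → fast++
(s=1,f=2) a[fast]=9≠0 swap→a[1]=9 → slow++,fast++
(s=2,f=3) a[fast]=0 → fast++
(s=2,f=4) a[fast]=0 → fast++
(s=2,f=5) a[fast]=0 → fast++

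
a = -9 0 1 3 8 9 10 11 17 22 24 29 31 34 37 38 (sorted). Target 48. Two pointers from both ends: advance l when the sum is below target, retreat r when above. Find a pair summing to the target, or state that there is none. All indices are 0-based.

[0,15] -9+38=29 <48 → l++
[1,15] 0+38=38 <48 → l++
[2,15] 1+38=39 <48 → l++
[3,15] 3+38=41 <48 → l++
[4,15] 8+38=46 <48 → l++
[5,15] 9+38=47 <48 → l++
[6,15] 10+38=48 → found

(10, 38)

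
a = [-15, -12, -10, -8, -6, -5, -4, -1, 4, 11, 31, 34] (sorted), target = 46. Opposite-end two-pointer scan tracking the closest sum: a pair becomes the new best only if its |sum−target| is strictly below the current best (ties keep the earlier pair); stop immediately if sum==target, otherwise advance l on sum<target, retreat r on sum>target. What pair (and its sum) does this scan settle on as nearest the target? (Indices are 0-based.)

pair (11, 34) with sum 45 (|Δ|=1)

[0,11] -15+34=19 d=27 * → l++
[1,11] -12+34=22 d=24 * → l++
[2,11] -10+34=24 d=22 * → l++
[3,11] -8+34=26 d=20 * → l++
[4,11] -6+34=28 d=18 * → l++
[5,11] -5+34=29 d=17 * → l++
[6,11] -4+34=30 d=16 * → l++
[7,11] -1+34=33 d=13 * → l++
[8,11] 4+34=38 d=8 * → l++
[9,11] 11+34=45 d=1 * → l++
[10,11] 31+34=65 d=19 → r--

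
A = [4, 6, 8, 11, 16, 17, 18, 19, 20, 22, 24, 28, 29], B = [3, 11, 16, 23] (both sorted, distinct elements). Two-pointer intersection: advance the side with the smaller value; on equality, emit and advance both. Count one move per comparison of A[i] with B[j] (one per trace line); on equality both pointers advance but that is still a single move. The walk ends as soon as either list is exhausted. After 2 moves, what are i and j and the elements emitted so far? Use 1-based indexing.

i=2, j=2, emitted=[]

i=1 j=1: 4>3, j++
i=1 j=2: 4<11, i++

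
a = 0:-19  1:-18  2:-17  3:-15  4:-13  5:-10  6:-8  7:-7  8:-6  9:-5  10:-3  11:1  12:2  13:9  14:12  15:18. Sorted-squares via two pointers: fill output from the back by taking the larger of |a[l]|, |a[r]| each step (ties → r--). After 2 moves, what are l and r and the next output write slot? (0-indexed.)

[0,15] |-19|>|18| out[15]=361 → l++
[1,15] |-18|<=|18| out[14]=324 → r--

l=1, r=14, next write slot=13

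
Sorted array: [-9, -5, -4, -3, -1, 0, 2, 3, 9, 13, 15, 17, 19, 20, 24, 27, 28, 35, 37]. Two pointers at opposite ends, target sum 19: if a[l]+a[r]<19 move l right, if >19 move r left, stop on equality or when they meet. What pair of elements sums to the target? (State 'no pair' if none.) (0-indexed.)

[0,18] -9+37=28 >19 → r--
[0,17] -9+35=26 >19 → r--
[0,16] -9+28=19 → found

(-9, 28)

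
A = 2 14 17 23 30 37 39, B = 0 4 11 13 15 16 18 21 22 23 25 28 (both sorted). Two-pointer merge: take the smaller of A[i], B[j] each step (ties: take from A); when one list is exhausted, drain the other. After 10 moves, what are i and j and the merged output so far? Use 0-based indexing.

i=0 j=0: A[i]=2>B[j]=0 take 0, j++
i=0 j=1: A[i]=2<=B[j]=4 take 2, i++
i=1 j=1: A[i]=14>B[j]=4 take 4, j++
i=1 j=2: A[i]=14>B[j]=11 take 11, j++
i=1 j=3: A[i]=14>B[j]=13 take 13, j++
i=1 j=4: A[i]=14<=B[j]=15 take 14, i++
i=2 j=4: A[i]=17>B[j]=15 take 15, j++
i=2 j=5: A[i]=17>B[j]=16 take 16, j++
i=2 j=6: A[i]=17<=B[j]=18 take 17, i++
i=3 j=6: A[i]=23>B[j]=18 take 18, j++

i=3, j=7, merged so far=[0, 2, 4, 11, 13, 14, 15, 16, 17, 18]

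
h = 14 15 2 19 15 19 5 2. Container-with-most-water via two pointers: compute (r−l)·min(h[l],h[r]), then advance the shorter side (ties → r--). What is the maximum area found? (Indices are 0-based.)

[0,7] min(14,2)*7=14 best=14 * → r--
[0,6] min(14,5)*6=30 best=30 * → r--
[0,5] min(14,19)*5=70 best=70 * → l++
[1,5] min(15,19)*4=60 best=70 → l++
[2,5] min(2,19)*3=6 best=70 → l++
[3,5] min(19,19)*2=38 best=70 → r--
[3,4] min(19,15)*1=15 best=70 → r--

max area = 70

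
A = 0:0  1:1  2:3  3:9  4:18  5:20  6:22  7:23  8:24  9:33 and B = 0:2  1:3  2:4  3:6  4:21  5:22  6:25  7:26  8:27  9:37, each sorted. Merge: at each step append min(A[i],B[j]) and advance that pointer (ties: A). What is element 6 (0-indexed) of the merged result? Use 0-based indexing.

[i=0,j=0] A[i]=0<=B[j]=2 take 0 → i++
[i=1,j=0] A[i]=1<=B[j]=2 take 1 → i++
[i=2,j=0] A[i]=3>B[j]=2 take 2 → j++
[i=2,j=1] A[i]=3<=B[j]=3 take 3 → i++
[i=3,j=1] A[i]=9>B[j]=3 take 3 → j++
[i=3,j=2] A[i]=9>B[j]=4 take 4 → j++
[i=3,j=3] A[i]=9>B[j]=6 take 6 → j++
[i=3,j=4] A[i]=9<=B[j]=21 take 9 → i++
[i=4,j=4] A[i]=18<=B[j]=21 take 18 → i++
[i=5,j=4] A[i]=20<=B[j]=21 take 20 → i++
[i=6,j=4] A[i]=22>B[j]=21 take 21 → j++
[i=6,j=5] A[i]=22<=B[j]=22 take 22 → i++
[i=7,j=5] A[i]=23>B[j]=22 take 22 → j++
[i=7,j=6] A[i]=23<=B[j]=25 take 23 → i++
[i=8,j=6] A[i]=24<=B[j]=25 take 24 → i++
[i=9,j=6] A[i]=33>B[j]=25 take 25 → j++
[i=9,j=7] A[i]=33>B[j]=26 take 26 → j++
[i=9,j=8] A[i]=33>B[j]=27 take 27 → j++
[i=9,j=9] A[i]=33<=B[j]=37 take 33 → i++
[i=10,j=9] A done, take B[j]=37 → j++

merged[6] = 6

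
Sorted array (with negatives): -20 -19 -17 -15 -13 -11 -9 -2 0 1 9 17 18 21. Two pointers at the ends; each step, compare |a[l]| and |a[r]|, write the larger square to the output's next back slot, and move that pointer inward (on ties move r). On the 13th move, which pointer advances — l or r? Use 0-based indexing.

r

[0,13] |-20|<=|21| out[13]=441 → r--
[0,12] |-20|>|18| out[12]=400 → l++
[1,12] |-19|>|18| out[11]=361 → l++
[2,12] |-17|<=|18| out[10]=324 → r--
[2,11] |-17|<=|17| out[9]=289 → r--
[2,10] |-17|>|9| out[8]=289 → l++
[3,10] |-15|>|9| out[7]=225 → l++
[4,10] |-13|>|9| out[6]=169 → l++
[5,10] |-11|>|9| out[5]=121 → l++
[6,10] |-9|<=|9| out[4]=81 → r--
[6,9] |-9|>|1| out[3]=81 → l++
[7,9] |-2|>|1| out[2]=4 → l++
[8,9] |0|<=|1| out[1]=1 → r--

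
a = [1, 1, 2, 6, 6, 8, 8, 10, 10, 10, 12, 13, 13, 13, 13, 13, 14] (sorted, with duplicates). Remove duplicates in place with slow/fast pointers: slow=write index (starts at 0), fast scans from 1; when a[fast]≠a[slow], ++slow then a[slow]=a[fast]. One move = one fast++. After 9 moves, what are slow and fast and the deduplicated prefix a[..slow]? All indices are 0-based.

slow=4, fast=10, prefix=[1, 2, 6, 8, 10]

(s=0,f=1) a[fast]=1=a[slow] dup → fast++
(s=0,f=2) a[fast]=2≠a[slow]=1 write a[1]=2 → slow++,fast++
(s=1,f=3) a[fast]=6≠a[slow]=2 write a[2]=6 → slow++,fast++
(s=2,f=4) a[fast]=6=a[slow] dup → fast++
(s=2,f=5) a[fast]=8≠a[slow]=6 write a[3]=8 → slow++,fast++
(s=3,f=6) a[fast]=8=a[slow] dup → fast++
(s=3,f=7) a[fast]=10≠a[slow]=8 write a[4]=10 → slow++,fast++
(s=4,f=8) a[fast]=10=a[slow] dup → fast++
(s=4,f=9) a[fast]=10=a[slow] dup → fast++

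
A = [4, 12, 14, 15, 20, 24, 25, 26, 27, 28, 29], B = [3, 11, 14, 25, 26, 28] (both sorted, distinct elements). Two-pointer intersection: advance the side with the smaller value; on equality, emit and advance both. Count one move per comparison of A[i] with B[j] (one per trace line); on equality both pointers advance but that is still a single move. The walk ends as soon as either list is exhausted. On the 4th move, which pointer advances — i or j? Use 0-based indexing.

i

[i=0,j=0] 4>3 → j++
[i=0,j=1] 4<11 → i++
[i=1,j=1] 12>11 → j++
[i=1,j=2] 12<14 → i++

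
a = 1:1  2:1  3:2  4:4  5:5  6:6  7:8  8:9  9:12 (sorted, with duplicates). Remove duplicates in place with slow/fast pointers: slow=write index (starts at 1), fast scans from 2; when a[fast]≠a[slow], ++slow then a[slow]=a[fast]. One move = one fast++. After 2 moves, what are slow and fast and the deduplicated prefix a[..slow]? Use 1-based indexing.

slow=2, fast=4, prefix=[1, 2]

slow=1 fast=2: a[fast]=1=a[slow] dup, fast++
slow=1 fast=3: a[fast]=2≠a[slow]=1 write a[2]=2, slow++,fast++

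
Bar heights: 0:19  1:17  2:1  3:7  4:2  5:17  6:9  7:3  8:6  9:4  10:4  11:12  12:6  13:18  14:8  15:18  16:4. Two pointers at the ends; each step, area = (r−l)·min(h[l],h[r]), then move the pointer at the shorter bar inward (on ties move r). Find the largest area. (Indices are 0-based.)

max area = 270

l=0 r=16: min(19,4)*16=64 best=64 *, r--
l=0 r=15: min(19,18)*15=270 best=270 *, r--
l=0 r=14: min(19,8)*14=112 best=270, r--
l=0 r=13: min(19,18)*13=234 best=270, r--
l=0 r=12: min(19,6)*12=72 best=270, r--
l=0 r=11: min(19,12)*11=132 best=270, r--
l=0 r=10: min(19,4)*10=40 best=270, r--
l=0 r=9: min(19,4)*9=36 best=270, r--
l=0 r=8: min(19,6)*8=48 best=270, r--
l=0 r=7: min(19,3)*7=21 best=270, r--
l=0 r=6: min(19,9)*6=54 best=270, r--
l=0 r=5: min(19,17)*5=85 best=270, r--
l=0 r=4: min(19,2)*4=8 best=270, r--
l=0 r=3: min(19,7)*3=21 best=270, r--
l=0 r=2: min(19,1)*2=2 best=270, r--
l=0 r=1: min(19,17)*1=17 best=270, r--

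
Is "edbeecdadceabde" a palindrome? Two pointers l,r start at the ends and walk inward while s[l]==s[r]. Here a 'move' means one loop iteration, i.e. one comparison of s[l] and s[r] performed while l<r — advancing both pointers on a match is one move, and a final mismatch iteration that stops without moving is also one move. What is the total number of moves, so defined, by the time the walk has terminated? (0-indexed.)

[0,14] 'e'=='e' → l++,r--
[1,13] 'd'=='d' → l++,r--
[2,12] 'b'=='b' → l++,r--
[3,11] 'e'!='a' → stop

4 moves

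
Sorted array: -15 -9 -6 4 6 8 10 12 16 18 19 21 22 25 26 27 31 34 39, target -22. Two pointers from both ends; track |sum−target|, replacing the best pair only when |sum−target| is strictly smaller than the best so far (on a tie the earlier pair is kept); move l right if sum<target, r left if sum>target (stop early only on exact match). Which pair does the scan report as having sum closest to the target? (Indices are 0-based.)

[0,18] -15+39=24 d=46 * → r--
[0,17] -15+34=19 d=41 * → r--
[0,16] -15+31=16 d=38 * → r--
[0,15] -15+27=12 d=34 * → r--
[0,14] -15+26=11 d=33 * → r--
[0,13] -15+25=10 d=32 * → r--
[0,12] -15+22=7 d=29 * → r--
[0,11] -15+21=6 d=28 * → r--
[0,10] -15+19=4 d=26 * → r--
[0,9] -15+18=3 d=25 * → r--
[0,8] -15+16=1 d=23 * → r--
[0,7] -15+12=-3 d=19 * → r--
[0,6] -15+10=-5 d=17 * → r--
[0,5] -15+8=-7 d=15 * → r--
[0,4] -15+6=-9 d=13 * → r--
[0,3] -15+4=-11 d=11 * → r--
[0,2] -15+-6=-21 d=1 * → r--
[0,1] -15+-9=-24 d=2 → l++

pair (-15, -6) with sum -21 (|Δ|=1)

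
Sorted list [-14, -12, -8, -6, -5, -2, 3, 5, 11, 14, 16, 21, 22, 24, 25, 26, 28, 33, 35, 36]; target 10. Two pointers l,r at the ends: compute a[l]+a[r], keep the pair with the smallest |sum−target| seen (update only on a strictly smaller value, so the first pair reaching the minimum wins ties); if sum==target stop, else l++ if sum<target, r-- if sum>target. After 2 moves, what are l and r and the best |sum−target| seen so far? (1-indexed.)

[1,20] -14+36=22 d=12 * → r--
[1,19] -14+35=21 d=11 * → r--

l=1, r=18, best |Δ|=11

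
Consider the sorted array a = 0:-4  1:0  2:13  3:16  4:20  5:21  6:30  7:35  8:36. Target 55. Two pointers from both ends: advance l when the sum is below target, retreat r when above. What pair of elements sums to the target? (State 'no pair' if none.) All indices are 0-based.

(20, 35)

[0,8] -4+36=32 <55 → l++
[1,8] 0+36=36 <55 → l++
[2,8] 13+36=49 <55 → l++
[3,8] 16+36=52 <55 → l++
[4,8] 20+36=56 >55 → r--
[4,7] 20+35=55 → found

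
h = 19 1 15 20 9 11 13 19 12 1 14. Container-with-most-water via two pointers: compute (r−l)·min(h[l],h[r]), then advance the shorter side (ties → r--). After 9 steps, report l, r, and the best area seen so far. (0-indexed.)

[0,10] min(19,14)*10=140 best=140 * → r--
[0,9] min(19,1)*9=9 best=140 → r--
[0,8] min(19,12)*8=96 best=140 → r--
[0,7] min(19,19)*7=133 best=140 → r--
[0,6] min(19,13)*6=78 best=140 → r--
[0,5] min(19,11)*5=55 best=140 → r--
[0,4] min(19,9)*4=36 best=140 → r--
[0,3] min(19,20)*3=57 best=140 → l++
[1,3] min(1,20)*2=2 best=140 → l++

l=2, r=3, best area=140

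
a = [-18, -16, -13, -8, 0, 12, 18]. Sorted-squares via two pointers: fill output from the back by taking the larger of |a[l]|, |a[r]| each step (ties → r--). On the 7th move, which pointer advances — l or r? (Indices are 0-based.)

r

l=0 r=6: |-18|<=|18| out[6]=324, r--
l=0 r=5: |-18|>|12| out[5]=324, l++
l=1 r=5: |-16|>|12| out[4]=256, l++
l=2 r=5: |-13|>|12| out[3]=169, l++
l=3 r=5: |-8|<=|12| out[2]=144, r--
l=3 r=4: |-8|>|0| out[1]=64, l++
l=4 r=4: |0|<=|0| out[0]=0, r--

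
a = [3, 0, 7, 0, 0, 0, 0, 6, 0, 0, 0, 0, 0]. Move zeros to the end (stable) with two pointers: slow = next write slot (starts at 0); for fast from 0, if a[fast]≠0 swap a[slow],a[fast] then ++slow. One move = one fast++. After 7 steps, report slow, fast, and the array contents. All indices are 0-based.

slow=2, fast=7, a=[3, 7, 0, 0, 0, 0, 0, 6, 0, 0, 0, 0, 0]

slow=0 fast=0: a[fast]=3≠0 swap→a[0]=3, slow++,fast++
slow=1 fast=1: a[fast]=0, fast++
slow=1 fast=2: a[fast]=7≠0 swap→a[1]=7, slow++,fast++
slow=2 fast=3: a[fast]=0, fast++
slow=2 fast=4: a[fast]=0, fast++
slow=2 fast=5: a[fast]=0, fast++
slow=2 fast=6: a[fast]=0, fast++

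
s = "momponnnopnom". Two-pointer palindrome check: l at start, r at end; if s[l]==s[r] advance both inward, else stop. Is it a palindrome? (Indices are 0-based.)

l=0 r=12: 'm'=='m', l++,r--
l=1 r=11: 'o'=='o', l++,r--
l=2 r=10: 'm'!='n', stop

not a palindrome (mismatch at 2,10)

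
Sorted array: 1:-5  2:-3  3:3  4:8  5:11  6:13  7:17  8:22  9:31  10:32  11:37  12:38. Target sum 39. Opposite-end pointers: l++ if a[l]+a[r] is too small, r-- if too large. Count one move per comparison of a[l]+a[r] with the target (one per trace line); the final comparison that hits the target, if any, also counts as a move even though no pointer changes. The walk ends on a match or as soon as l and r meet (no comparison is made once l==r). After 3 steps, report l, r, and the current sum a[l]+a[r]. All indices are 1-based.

l=3, r=11, sum=40

[1,12] -5+38=33 <39 → l++
[2,12] -3+38=35 <39 → l++
[3,12] 3+38=41 >39 → r--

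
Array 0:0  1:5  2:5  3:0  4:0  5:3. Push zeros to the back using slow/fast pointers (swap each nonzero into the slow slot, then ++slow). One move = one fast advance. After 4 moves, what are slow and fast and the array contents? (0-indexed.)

(s=0,f=0) a[fast]=0 → fast++
(s=0,f=1) a[fast]=5≠0 swap→a[0]=5 → slow++,fast++
(s=1,f=2) a[fast]=5≠0 swap→a[1]=5 → slow++,fast++
(s=2,f=3) a[fast]=0 → fast++

slow=2, fast=4, a=[5, 5, 0, 0, 0, 3]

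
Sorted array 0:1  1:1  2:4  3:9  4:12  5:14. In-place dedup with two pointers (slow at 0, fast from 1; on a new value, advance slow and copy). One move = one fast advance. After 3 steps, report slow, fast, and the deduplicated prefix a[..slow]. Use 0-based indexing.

slow=0 fast=1: a[fast]=1=a[slow] dup, fast++
slow=0 fast=2: a[fast]=4≠a[slow]=1 write a[1]=4, slow++,fast++
slow=1 fast=3: a[fast]=9≠a[slow]=4 write a[2]=9, slow++,fast++

slow=2, fast=4, prefix=[1, 4, 9]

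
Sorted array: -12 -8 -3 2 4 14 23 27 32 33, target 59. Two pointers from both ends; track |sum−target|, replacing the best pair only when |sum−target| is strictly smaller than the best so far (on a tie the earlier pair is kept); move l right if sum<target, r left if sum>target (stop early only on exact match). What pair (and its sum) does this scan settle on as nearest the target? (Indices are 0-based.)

pair (27, 32) with sum 59 (|Δ|=0)

[0,9] -12+33=21 d=38 * → l++
[1,9] -8+33=25 d=34 * → l++
[2,9] -3+33=30 d=29 * → l++
[3,9] 2+33=35 d=24 * → l++
[4,9] 4+33=37 d=22 * → l++
[5,9] 14+33=47 d=12 * → l++
[6,9] 23+33=56 d=3 * → l++
[7,9] 27+33=60 d=1 * → r--
[7,8] 27+32=59 d=0 * → stop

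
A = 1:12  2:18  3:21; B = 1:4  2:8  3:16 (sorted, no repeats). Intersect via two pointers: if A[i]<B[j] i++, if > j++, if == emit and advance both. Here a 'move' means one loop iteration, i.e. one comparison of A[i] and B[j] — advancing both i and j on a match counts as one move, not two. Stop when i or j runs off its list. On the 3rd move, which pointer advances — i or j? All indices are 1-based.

i=1 j=1: 12>4, j++
i=1 j=2: 12>8, j++
i=1 j=3: 12<16, i++

i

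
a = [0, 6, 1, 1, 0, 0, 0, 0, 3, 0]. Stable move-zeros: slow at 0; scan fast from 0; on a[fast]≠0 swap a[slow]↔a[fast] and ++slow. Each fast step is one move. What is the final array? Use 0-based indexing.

slow=0 fast=0: a[fast]=0, fast++
slow=0 fast=1: a[fast]=6≠0 swap→a[0]=6, slow++,fast++
slow=1 fast=2: a[fast]=1≠0 swap→a[1]=1, slow++,fast++
slow=2 fast=3: a[fast]=1≠0 swap→a[2]=1, slow++,fast++
slow=3 fast=4: a[fast]=0, fast++
slow=3 fast=5: a[fast]=0, fast++
slow=3 fast=6: a[fast]=0, fast++
slow=3 fast=7: a[fast]=0, fast++
slow=3 fast=8: a[fast]=3≠0 swap→a[3]=3, slow++,fast++
slow=4 fast=9: a[fast]=0, fast++

[6, 1, 1, 3, 0, 0, 0, 0, 0, 0]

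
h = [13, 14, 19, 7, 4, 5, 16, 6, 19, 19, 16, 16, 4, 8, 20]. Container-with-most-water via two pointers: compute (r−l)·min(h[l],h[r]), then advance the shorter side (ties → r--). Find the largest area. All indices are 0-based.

max area = 228

l=0 r=14: min(13,20)*14=182 best=182 *, l++
l=1 r=14: min(14,20)*13=182 best=182, l++
l=2 r=14: min(19,20)*12=228 best=228 *, l++
l=3 r=14: min(7,20)*11=77 best=228, l++
l=4 r=14: min(4,20)*10=40 best=228, l++
l=5 r=14: min(5,20)*9=45 best=228, l++
l=6 r=14: min(16,20)*8=128 best=228, l++
l=7 r=14: min(6,20)*7=42 best=228, l++
l=8 r=14: min(19,20)*6=114 best=228, l++
l=9 r=14: min(19,20)*5=95 best=228, l++
l=10 r=14: min(16,20)*4=64 best=228, l++
l=11 r=14: min(16,20)*3=48 best=228, l++
l=12 r=14: min(4,20)*2=8 best=228, l++
l=13 r=14: min(8,20)*1=8 best=228, l++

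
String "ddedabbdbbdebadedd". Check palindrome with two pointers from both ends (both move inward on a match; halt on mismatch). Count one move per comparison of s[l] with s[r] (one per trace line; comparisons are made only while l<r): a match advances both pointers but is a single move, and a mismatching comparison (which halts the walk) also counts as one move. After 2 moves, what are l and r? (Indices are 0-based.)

l=2, r=15

[0,17] 'd'=='d' → l++,r--
[1,16] 'd'=='d' → l++,r--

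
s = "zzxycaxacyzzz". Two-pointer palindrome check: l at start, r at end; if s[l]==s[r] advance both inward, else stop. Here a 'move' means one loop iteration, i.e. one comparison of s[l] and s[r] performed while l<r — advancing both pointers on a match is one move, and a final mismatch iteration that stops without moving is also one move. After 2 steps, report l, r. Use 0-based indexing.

l=0 r=12: 'z'=='z', l++,r--
l=1 r=11: 'z'=='z', l++,r--

l=2, r=10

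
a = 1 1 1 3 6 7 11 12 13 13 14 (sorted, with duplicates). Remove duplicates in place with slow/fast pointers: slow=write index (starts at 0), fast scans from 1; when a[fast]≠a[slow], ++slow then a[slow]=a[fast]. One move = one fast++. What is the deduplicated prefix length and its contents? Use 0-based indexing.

slow=0 fast=1: a[fast]=1=a[slow] dup, fast++
slow=0 fast=2: a[fast]=1=a[slow] dup, fast++
slow=0 fast=3: a[fast]=3≠a[slow]=1 write a[1]=3, slow++,fast++
slow=1 fast=4: a[fast]=6≠a[slow]=3 write a[2]=6, slow++,fast++
slow=2 fast=5: a[fast]=7≠a[slow]=6 write a[3]=7, slow++,fast++
slow=3 fast=6: a[fast]=11≠a[slow]=7 write a[4]=11, slow++,fast++
slow=4 fast=7: a[fast]=12≠a[slow]=11 write a[5]=12, slow++,fast++
slow=5 fast=8: a[fast]=13≠a[slow]=12 write a[6]=13, slow++,fast++
slow=6 fast=9: a[fast]=13=a[slow] dup, fast++
slow=6 fast=10: a[fast]=14≠a[slow]=13 write a[7]=14, slow++,fast++

length 8; prefix = [1, 3, 6, 7, 11, 12, 13, 14]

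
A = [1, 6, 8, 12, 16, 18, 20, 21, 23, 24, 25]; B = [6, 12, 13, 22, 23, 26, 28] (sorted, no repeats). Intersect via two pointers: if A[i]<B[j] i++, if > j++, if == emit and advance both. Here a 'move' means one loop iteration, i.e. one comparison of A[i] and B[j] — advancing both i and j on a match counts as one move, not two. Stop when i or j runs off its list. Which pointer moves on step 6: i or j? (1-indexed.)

[i=1,j=1] 1<6 → i++
[i=2,j=1] 6==6 emit → i++,j++
[i=3,j=2] 8<12 → i++
[i=4,j=2] 12==12 emit → i++,j++
[i=5,j=3] 16>13 → j++
[i=5,j=4] 16<22 → i++

i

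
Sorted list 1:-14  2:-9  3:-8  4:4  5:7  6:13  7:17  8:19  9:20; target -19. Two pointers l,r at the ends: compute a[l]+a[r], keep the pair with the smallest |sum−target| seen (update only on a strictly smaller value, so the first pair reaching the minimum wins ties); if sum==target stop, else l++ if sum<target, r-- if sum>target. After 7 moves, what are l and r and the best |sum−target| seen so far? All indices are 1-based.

[1,9] -14+20=6 d=25 * → r--
[1,8] -14+19=5 d=24 * → r--
[1,7] -14+17=3 d=22 * → r--
[1,6] -14+13=-1 d=18 * → r--
[1,5] -14+7=-7 d=12 * → r--
[1,4] -14+4=-10 d=9 * → r--
[1,3] -14+-8=-22 d=3 * → l++

l=2, r=3, best |Δ|=3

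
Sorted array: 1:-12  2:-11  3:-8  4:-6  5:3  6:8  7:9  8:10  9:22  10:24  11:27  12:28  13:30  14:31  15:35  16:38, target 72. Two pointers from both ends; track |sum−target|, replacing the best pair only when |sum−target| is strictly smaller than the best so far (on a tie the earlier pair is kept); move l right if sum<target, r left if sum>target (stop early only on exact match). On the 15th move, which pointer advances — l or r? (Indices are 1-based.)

l=1 r=16: -12+38=26 d=46 *, l++
l=2 r=16: -11+38=27 d=45 *, l++
l=3 r=16: -8+38=30 d=42 *, l++
l=4 r=16: -6+38=32 d=40 *, l++
l=5 r=16: 3+38=41 d=31 *, l++
l=6 r=16: 8+38=46 d=26 *, l++
l=7 r=16: 9+38=47 d=25 *, l++
l=8 r=16: 10+38=48 d=24 *, l++
l=9 r=16: 22+38=60 d=12 *, l++
l=10 r=16: 24+38=62 d=10 *, l++
l=11 r=16: 27+38=65 d=7 *, l++
l=12 r=16: 28+38=66 d=6 *, l++
l=13 r=16: 30+38=68 d=4 *, l++
l=14 r=16: 31+38=69 d=3 *, l++
l=15 r=16: 35+38=73 d=1 *, r--

r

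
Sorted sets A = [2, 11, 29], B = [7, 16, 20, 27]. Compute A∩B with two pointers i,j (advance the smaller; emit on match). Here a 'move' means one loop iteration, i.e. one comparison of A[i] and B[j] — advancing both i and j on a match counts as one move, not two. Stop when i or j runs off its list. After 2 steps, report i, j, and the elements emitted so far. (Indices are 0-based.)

i=1, j=1, emitted=[]

i=0 j=0: 2<7, i++
i=1 j=0: 11>7, j++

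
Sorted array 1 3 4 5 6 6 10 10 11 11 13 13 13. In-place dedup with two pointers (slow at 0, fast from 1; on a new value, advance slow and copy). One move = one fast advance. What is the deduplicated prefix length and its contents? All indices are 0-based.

length 8; prefix = [1, 3, 4, 5, 6, 10, 11, 13]

slow=0 fast=1: a[fast]=3≠a[slow]=1 write a[1]=3, slow++,fast++
slow=1 fast=2: a[fast]=4≠a[slow]=3 write a[2]=4, slow++,fast++
slow=2 fast=3: a[fast]=5≠a[slow]=4 write a[3]=5, slow++,fast++
slow=3 fast=4: a[fast]=6≠a[slow]=5 write a[4]=6, slow++,fast++
slow=4 fast=5: a[fast]=6=a[slow] dup, fast++
slow=4 fast=6: a[fast]=10≠a[slow]=6 write a[5]=10, slow++,fast++
slow=5 fast=7: a[fast]=10=a[slow] dup, fast++
slow=5 fast=8: a[fast]=11≠a[slow]=10 write a[6]=11, slow++,fast++
slow=6 fast=9: a[fast]=11=a[slow] dup, fast++
slow=6 fast=10: a[fast]=13≠a[slow]=11 write a[7]=13, slow++,fast++
slow=7 fast=11: a[fast]=13=a[slow] dup, fast++
slow=7 fast=12: a[fast]=13=a[slow] dup, fast++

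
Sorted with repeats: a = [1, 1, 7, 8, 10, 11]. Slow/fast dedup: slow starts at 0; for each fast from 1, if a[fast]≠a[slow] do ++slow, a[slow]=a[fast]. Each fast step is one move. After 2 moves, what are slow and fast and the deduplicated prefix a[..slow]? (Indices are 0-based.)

(s=0,f=1) a[fast]=1=a[slow] dup → fast++
(s=0,f=2) a[fast]=7≠a[slow]=1 write a[1]=7 → slow++,fast++

slow=1, fast=3, prefix=[1, 7]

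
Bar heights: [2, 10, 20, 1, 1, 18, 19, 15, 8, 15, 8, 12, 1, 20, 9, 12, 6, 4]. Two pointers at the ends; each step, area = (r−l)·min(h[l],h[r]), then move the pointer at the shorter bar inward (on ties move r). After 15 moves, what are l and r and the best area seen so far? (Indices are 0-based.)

l=2, r=4, best area=220

[0,17] min(2,4)*17=34 best=34 * → l++
[1,17] min(10,4)*16=64 best=64 * → r--
[1,16] min(10,6)*15=90 best=90 * → r--
[1,15] min(10,12)*14=140 best=140 * → l++
[2,15] min(20,12)*13=156 best=156 * → r--
[2,14] min(20,9)*12=108 best=156 → r--
[2,13] min(20,20)*11=220 best=220 * → r--
[2,12] min(20,1)*10=10 best=220 → r--
[2,11] min(20,12)*9=108 best=220 → r--
[2,10] min(20,8)*8=64 best=220 → r--
[2,9] min(20,15)*7=105 best=220 → r--
[2,8] min(20,8)*6=48 best=220 → r--
[2,7] min(20,15)*5=75 best=220 → r--
[2,6] min(20,19)*4=76 best=220 → r--
[2,5] min(20,18)*3=54 best=220 → r--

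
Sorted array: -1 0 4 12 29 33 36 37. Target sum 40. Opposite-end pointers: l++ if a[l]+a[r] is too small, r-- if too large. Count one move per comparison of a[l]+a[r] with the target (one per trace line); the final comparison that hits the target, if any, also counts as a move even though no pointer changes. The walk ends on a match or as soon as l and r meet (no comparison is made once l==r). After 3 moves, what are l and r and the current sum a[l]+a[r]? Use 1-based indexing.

[1,8] -1+37=36 <40 → l++
[2,8] 0+37=37 <40 → l++
[3,8] 4+37=41 >40 → r--

l=3, r=7, sum=40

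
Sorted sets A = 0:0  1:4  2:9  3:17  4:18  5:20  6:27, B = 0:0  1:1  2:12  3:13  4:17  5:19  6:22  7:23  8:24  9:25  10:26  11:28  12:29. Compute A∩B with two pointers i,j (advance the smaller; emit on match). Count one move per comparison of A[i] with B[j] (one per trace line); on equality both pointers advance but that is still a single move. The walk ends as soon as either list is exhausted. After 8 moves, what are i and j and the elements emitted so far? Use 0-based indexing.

i=5, j=5, emitted=[0, 17]

[i=0,j=0] 0==0 emit → i++,j++
[i=1,j=1] 4>1 → j++
[i=1,j=2] 4<12 → i++
[i=2,j=2] 9<12 → i++
[i=3,j=2] 17>12 → j++
[i=3,j=3] 17>13 → j++
[i=3,j=4] 17==17 emit → i++,j++
[i=4,j=5] 18<19 → i++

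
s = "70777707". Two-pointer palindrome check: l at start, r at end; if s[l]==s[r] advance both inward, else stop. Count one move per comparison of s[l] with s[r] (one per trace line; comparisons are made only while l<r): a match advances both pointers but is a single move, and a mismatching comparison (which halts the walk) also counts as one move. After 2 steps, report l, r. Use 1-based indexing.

l=1 r=8: '7'=='7', l++,r--
l=2 r=7: '0'=='0', l++,r--

l=3, r=6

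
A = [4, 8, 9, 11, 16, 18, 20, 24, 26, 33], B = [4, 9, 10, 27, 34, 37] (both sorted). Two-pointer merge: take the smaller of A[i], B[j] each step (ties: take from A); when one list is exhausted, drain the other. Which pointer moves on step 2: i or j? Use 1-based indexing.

j

i=1 j=1: A[i]=4<=B[j]=4 take 4, i++
i=2 j=1: A[i]=8>B[j]=4 take 4, j++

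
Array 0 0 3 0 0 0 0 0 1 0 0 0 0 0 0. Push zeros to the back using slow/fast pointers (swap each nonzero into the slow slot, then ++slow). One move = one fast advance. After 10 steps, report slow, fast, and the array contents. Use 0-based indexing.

slow=2, fast=10, a=[3, 1, 0, 0, 0, 0, 0, 0, 0, 0, 0, 0, 0, 0, 0]

(s=0,f=0) a[fast]=0 → fast++
(s=0,f=1) a[fast]=0 → fast++
(s=0,f=2) a[fast]=3≠0 swap→a[0]=3 → slow++,fast++
(s=1,f=3) a[fast]=0 → fast++
(s=1,f=4) a[fast]=0 → fast++
(s=1,f=5) a[fast]=0 → fast++
(s=1,f=6) a[fast]=0 → fast++
(s=1,f=7) a[fast]=0 → fast++
(s=1,f=8) a[fast]=1≠0 swap→a[1]=1 → slow++,fast++
(s=2,f=9) a[fast]=0 → fast++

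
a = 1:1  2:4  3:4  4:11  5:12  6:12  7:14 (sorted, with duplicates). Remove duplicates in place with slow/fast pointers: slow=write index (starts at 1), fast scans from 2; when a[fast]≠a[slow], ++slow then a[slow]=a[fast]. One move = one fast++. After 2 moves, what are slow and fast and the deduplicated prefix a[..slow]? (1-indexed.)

slow=2, fast=4, prefix=[1, 4]

slow=1 fast=2: a[fast]=4≠a[slow]=1 write a[2]=4, slow++,fast++
slow=2 fast=3: a[fast]=4=a[slow] dup, fast++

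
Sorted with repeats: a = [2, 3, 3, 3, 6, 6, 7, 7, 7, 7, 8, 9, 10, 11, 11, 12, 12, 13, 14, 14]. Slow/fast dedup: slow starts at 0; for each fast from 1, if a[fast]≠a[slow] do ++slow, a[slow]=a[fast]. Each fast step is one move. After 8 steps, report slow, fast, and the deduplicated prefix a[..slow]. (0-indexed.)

(s=0,f=1) a[fast]=3≠a[slow]=2 write a[1]=3 → slow++,fast++
(s=1,f=2) a[fast]=3=a[slow] dup → fast++
(s=1,f=3) a[fast]=3=a[slow] dup → fast++
(s=1,f=4) a[fast]=6≠a[slow]=3 write a[2]=6 → slow++,fast++
(s=2,f=5) a[fast]=6=a[slow] dup → fast++
(s=2,f=6) a[fast]=7≠a[slow]=6 write a[3]=7 → slow++,fast++
(s=3,f=7) a[fast]=7=a[slow] dup → fast++
(s=3,f=8) a[fast]=7=a[slow] dup → fast++

slow=3, fast=9, prefix=[2, 3, 6, 7]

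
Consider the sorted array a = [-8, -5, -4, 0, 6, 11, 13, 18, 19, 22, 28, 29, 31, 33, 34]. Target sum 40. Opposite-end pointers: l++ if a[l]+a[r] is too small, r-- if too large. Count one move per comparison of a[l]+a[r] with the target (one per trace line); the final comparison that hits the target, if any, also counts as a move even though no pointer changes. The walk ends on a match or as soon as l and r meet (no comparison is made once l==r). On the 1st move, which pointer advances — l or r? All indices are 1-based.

l=1 r=15: -8+34=26 <40, l++

l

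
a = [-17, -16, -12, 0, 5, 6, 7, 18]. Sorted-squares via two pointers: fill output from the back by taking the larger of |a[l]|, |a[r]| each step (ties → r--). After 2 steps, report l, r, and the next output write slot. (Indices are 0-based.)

l=1, r=6, next write slot=5

[0,7] |-17|<=|18| out[7]=324 → r--
[0,6] |-17|>|7| out[6]=289 → l++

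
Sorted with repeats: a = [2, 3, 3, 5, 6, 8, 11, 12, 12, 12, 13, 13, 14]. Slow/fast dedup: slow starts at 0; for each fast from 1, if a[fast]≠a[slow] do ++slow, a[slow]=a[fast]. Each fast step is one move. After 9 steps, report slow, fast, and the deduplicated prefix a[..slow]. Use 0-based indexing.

slow=6, fast=10, prefix=[2, 3, 5, 6, 8, 11, 12]

slow=0 fast=1: a[fast]=3≠a[slow]=2 write a[1]=3, slow++,fast++
slow=1 fast=2: a[fast]=3=a[slow] dup, fast++
slow=1 fast=3: a[fast]=5≠a[slow]=3 write a[2]=5, slow++,fast++
slow=2 fast=4: a[fast]=6≠a[slow]=5 write a[3]=6, slow++,fast++
slow=3 fast=5: a[fast]=8≠a[slow]=6 write a[4]=8, slow++,fast++
slow=4 fast=6: a[fast]=11≠a[slow]=8 write a[5]=11, slow++,fast++
slow=5 fast=7: a[fast]=12≠a[slow]=11 write a[6]=12, slow++,fast++
slow=6 fast=8: a[fast]=12=a[slow] dup, fast++
slow=6 fast=9: a[fast]=12=a[slow] dup, fast++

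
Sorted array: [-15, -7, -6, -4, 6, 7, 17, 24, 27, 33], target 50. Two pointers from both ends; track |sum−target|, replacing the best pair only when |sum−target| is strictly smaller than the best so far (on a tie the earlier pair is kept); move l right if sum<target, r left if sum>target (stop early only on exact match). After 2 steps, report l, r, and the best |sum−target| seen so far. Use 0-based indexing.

l=2, r=9, best |Δ|=24

[0,9] -15+33=18 d=32 * → l++
[1,9] -7+33=26 d=24 * → l++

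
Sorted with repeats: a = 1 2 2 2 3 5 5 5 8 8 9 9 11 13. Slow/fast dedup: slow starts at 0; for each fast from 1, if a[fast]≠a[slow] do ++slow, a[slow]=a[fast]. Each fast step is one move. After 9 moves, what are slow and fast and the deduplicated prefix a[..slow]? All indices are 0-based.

(s=0,f=1) a[fast]=2≠a[slow]=1 write a[1]=2 → slow++,fast++
(s=1,f=2) a[fast]=2=a[slow] dup → fast++
(s=1,f=3) a[fast]=2=a[slow] dup → fast++
(s=1,f=4) a[fast]=3≠a[slow]=2 write a[2]=3 → slow++,fast++
(s=2,f=5) a[fast]=5≠a[slow]=3 write a[3]=5 → slow++,fast++
(s=3,f=6) a[fast]=5=a[slow] dup → fast++
(s=3,f=7) a[fast]=5=a[slow] dup → fast++
(s=3,f=8) a[fast]=8≠a[slow]=5 write a[4]=8 → slow++,fast++
(s=4,f=9) a[fast]=8=a[slow] dup → fast++

slow=4, fast=10, prefix=[1, 2, 3, 5, 8]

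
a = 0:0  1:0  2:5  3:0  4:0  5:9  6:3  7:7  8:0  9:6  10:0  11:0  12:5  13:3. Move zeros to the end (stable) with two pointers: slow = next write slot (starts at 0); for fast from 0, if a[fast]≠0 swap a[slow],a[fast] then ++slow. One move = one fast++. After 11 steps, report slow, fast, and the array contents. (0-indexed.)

(s=0,f=0) a[fast]=0 → fast++
(s=0,f=1) a[fast]=0 → fast++
(s=0,f=2) a[fast]=5≠0 swap→a[0]=5 → slow++,fast++
(s=1,f=3) a[fast]=0 → fast++
(s=1,f=4) a[fast]=0 → fast++
(s=1,f=5) a[fast]=9≠0 swap→a[1]=9 → slow++,fast++
(s=2,f=6) a[fast]=3≠0 swap→a[2]=3 → slow++,fast++
(s=3,f=7) a[fast]=7≠0 swap→a[3]=7 → slow++,fast++
(s=4,f=8) a[fast]=0 → fast++
(s=4,f=9) a[fast]=6≠0 swap→a[4]=6 → slow++,fast++
(s=5,f=10) a[fast]=0 → fast++

slow=5, fast=11, a=[5, 9, 3, 7, 6, 0, 0, 0, 0, 0, 0, 0, 5, 3]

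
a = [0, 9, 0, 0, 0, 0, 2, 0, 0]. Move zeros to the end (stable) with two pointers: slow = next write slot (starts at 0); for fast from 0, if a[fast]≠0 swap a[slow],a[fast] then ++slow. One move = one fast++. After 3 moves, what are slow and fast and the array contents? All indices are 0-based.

slow=1, fast=3, a=[9, 0, 0, 0, 0, 0, 2, 0, 0]

slow=0 fast=0: a[fast]=0, fast++
slow=0 fast=1: a[fast]=9≠0 swap→a[0]=9, slow++,fast++
slow=1 fast=2: a[fast]=0, fast++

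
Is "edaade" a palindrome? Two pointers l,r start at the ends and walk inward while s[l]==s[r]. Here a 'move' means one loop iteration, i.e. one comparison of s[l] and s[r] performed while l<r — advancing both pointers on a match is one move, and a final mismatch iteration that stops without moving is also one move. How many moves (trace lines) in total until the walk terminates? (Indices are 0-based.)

3 moves

[0,5] 'e'=='e' → l++,r--
[1,4] 'd'=='d' → l++,r--
[2,3] 'a'=='a' → l++,r--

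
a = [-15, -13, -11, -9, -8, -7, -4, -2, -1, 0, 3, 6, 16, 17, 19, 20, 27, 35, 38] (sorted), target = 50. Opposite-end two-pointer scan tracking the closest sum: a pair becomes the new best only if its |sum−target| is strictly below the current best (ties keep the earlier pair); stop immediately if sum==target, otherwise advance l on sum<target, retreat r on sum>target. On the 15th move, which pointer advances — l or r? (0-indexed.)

l

[0,18] -15+38=23 d=27 * → l++
[1,18] -13+38=25 d=25 * → l++
[2,18] -11+38=27 d=23 * → l++
[3,18] -9+38=29 d=21 * → l++
[4,18] -8+38=30 d=20 * → l++
[5,18] -7+38=31 d=19 * → l++
[6,18] -4+38=34 d=16 * → l++
[7,18] -2+38=36 d=14 * → l++
[8,18] -1+38=37 d=13 * → l++
[9,18] 0+38=38 d=12 * → l++
[10,18] 3+38=41 d=9 * → l++
[11,18] 6+38=44 d=6 * → l++
[12,18] 16+38=54 d=4 * → r--
[12,17] 16+35=51 d=1 * → r--
[12,16] 16+27=43 d=7 → l++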